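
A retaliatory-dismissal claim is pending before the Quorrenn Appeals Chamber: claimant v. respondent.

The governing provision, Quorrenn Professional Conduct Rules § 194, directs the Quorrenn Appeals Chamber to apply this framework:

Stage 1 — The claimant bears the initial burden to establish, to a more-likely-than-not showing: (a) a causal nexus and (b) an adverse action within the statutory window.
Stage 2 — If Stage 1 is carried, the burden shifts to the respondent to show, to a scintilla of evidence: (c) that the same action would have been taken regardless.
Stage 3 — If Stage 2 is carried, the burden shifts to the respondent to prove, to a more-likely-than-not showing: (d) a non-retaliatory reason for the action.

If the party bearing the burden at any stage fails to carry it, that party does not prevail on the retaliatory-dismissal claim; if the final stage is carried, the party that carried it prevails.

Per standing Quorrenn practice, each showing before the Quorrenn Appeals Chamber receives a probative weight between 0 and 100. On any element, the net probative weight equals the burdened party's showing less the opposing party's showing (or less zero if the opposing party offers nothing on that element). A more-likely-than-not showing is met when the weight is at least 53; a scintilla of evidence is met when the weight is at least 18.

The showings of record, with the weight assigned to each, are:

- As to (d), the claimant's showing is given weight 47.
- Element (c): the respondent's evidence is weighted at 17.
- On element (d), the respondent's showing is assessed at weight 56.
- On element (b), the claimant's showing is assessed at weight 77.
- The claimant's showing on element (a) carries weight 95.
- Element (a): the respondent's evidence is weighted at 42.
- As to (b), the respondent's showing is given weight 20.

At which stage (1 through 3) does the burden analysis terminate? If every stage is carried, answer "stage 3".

At Stage 1 the claimant must meet a more-likely-than-not showing (weight is at least 53): on (a) the weight is 95 less the opposing 42 gives net 53, which does reach 53, so (a) meets the standard; on (b) the weight is 77 less the opposing 20 gives net 57, which does reach 53, so (b) meets the standard.
  All elements met. The burden passes to the respondent.
At Stage 2 the respondent must meet a scintilla of evidence (weight is at least 18): on (c) the weight is 17, < 18, so (c) does not meet the standard.
  Not every element is met, so the respondent fails to carry Stage 2.
The claimant prevails.

stage 2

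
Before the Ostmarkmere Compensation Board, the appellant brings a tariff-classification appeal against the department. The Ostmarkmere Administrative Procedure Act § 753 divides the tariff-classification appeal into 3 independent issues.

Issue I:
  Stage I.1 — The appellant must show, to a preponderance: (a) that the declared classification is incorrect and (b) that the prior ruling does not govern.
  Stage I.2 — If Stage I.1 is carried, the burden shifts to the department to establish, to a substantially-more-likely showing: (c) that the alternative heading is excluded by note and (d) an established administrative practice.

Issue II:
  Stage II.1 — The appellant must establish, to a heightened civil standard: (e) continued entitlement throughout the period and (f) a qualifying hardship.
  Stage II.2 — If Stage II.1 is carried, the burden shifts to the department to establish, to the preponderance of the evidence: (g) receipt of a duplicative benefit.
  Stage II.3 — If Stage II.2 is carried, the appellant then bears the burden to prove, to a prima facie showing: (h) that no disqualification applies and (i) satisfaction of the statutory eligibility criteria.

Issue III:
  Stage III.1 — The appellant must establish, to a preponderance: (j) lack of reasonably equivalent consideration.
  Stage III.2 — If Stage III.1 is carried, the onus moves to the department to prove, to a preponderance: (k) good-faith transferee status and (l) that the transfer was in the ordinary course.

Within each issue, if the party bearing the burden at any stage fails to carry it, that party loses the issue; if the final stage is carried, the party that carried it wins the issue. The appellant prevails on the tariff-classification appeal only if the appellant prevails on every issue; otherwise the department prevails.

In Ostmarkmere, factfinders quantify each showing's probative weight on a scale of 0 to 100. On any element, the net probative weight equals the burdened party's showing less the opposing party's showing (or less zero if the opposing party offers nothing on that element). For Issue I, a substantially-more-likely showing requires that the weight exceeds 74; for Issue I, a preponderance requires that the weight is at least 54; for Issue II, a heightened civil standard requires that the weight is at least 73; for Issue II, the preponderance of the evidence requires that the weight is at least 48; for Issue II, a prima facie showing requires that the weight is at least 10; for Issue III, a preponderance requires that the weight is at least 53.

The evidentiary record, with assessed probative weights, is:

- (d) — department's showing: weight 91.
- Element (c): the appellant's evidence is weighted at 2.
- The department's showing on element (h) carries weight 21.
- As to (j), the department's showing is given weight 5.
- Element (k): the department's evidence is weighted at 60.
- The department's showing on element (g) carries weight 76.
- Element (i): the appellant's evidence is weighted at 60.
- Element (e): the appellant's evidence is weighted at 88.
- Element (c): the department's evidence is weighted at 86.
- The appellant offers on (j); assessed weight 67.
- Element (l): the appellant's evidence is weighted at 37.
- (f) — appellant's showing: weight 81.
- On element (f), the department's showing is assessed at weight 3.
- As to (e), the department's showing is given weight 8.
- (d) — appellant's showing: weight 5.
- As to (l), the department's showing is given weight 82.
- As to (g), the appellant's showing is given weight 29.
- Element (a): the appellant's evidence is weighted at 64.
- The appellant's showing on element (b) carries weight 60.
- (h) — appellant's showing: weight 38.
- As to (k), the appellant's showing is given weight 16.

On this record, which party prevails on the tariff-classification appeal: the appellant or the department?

department

— Issue I —
Stage I.1 — burden on appellant; standard: a preponderance (weight is at least 54).
    (a): 64 ≥ 54 [met]
    (b): 60 ≥ 54 [met]
  All elements met. The burden passes to the department.
Stage I.2 — burden on department; standard: a substantially-more-likely showing (weight exceeds 74).
    (c): 86 − 2 = 84 > 74 [met]
    (d): 91 − 5 = 86 > 74 [met]
  The department carries the last stage.
All stages carried — the department prevails on this issue.
— Issue II —
Stage II.1 — burden on appellant; standard: a heightened civil standard (weight is at least 73).
    (e): 88 − 8 = 80 ≥ 73 [met]
    (f): 81 − 3 = 78 ≥ 73 [met]
  Stage II.1 carried; the burden shifts to the department.
Stage II.2 — burden on department; standard: the preponderance of the evidence (weight is at least 48).
    (g): 76 − 29 = 47 < 48 [not met]
  Stage II.2 not carried; the department fails its burden.
The analysis ends at Stage II.2; the appellant prevails on this issue.
— Issue III —
Stage III.1 — burden on appellant; standard: a preponderance (weight is at least 53).
    (j): 67 − 5 = 62 ≥ 53 [met]
  The appellant carries Stage III.1; the department now bears the burden.
Stage III.2 — burden on department; standard: a preponderance (weight is at least 53).
    (k): 60 − 16 = 44 < 53 [not met]
    (l): 82 − 37 = 45 < 53 [not met]
  The department does not carry Stage III.2.
The appellant prevails on this issue.
Per-issue: Issue I → department; Issue II → appellant; Issue III → appellant. The appellant must prevail on every issue; overall, the department prevails.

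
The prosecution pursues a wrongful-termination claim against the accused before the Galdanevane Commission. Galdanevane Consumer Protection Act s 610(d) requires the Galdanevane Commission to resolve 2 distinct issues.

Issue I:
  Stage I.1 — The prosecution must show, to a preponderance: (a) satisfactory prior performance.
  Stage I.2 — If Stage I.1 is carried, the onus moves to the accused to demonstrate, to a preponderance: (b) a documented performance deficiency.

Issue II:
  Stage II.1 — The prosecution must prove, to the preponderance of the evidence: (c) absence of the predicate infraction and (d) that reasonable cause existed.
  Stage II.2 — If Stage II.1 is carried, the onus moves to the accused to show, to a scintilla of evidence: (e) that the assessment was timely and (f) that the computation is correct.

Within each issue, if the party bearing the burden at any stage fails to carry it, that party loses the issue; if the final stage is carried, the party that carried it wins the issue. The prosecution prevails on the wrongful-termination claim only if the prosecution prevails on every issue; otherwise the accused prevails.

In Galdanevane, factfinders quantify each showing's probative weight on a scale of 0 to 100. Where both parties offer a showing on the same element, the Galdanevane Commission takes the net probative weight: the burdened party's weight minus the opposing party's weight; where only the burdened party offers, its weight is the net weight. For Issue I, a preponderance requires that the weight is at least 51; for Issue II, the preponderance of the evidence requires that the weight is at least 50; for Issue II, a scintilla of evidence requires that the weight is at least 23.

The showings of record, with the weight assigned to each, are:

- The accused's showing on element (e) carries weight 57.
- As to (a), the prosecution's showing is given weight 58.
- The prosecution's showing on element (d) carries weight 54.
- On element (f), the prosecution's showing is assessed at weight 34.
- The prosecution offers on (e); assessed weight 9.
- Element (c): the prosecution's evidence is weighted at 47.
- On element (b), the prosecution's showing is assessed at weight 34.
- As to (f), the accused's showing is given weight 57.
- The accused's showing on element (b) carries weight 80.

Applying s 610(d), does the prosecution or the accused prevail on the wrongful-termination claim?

— Issue I —
At Stage I.1 the prosecution must meet a preponderance (weight is at least 51): on (a) the weight is 58, which does reach 51, so (a) meets the standard.
  The prosecution carries Stage I.1; the accused now bears the burden.
At Stage I.2 the accused must meet a preponderance (weight is at least 51): on (b) the weight is 80 less the opposing 34 gives net 46, < 51, so (b) does not meet the standard.
  The accused does not carry Stage I.2.
The prosecution prevails on this issue.
— Issue II —
At Stage II.1 the prosecution must meet the preponderance of the evidence (weight is at least 50): on (c) the weight is 47, which does not reach 50, so (c) does not meet the standard; on (d) the weight is 54, which does reach 50, so (d) meets the standard.
  Stage II.1 not carried; the prosecution fails its burden.
So the accused prevails on this issue.
Per-issue: Issue I → prosecution; Issue II → accused. The prosecution must prevail on every issue; overall, the accused prevails.

accused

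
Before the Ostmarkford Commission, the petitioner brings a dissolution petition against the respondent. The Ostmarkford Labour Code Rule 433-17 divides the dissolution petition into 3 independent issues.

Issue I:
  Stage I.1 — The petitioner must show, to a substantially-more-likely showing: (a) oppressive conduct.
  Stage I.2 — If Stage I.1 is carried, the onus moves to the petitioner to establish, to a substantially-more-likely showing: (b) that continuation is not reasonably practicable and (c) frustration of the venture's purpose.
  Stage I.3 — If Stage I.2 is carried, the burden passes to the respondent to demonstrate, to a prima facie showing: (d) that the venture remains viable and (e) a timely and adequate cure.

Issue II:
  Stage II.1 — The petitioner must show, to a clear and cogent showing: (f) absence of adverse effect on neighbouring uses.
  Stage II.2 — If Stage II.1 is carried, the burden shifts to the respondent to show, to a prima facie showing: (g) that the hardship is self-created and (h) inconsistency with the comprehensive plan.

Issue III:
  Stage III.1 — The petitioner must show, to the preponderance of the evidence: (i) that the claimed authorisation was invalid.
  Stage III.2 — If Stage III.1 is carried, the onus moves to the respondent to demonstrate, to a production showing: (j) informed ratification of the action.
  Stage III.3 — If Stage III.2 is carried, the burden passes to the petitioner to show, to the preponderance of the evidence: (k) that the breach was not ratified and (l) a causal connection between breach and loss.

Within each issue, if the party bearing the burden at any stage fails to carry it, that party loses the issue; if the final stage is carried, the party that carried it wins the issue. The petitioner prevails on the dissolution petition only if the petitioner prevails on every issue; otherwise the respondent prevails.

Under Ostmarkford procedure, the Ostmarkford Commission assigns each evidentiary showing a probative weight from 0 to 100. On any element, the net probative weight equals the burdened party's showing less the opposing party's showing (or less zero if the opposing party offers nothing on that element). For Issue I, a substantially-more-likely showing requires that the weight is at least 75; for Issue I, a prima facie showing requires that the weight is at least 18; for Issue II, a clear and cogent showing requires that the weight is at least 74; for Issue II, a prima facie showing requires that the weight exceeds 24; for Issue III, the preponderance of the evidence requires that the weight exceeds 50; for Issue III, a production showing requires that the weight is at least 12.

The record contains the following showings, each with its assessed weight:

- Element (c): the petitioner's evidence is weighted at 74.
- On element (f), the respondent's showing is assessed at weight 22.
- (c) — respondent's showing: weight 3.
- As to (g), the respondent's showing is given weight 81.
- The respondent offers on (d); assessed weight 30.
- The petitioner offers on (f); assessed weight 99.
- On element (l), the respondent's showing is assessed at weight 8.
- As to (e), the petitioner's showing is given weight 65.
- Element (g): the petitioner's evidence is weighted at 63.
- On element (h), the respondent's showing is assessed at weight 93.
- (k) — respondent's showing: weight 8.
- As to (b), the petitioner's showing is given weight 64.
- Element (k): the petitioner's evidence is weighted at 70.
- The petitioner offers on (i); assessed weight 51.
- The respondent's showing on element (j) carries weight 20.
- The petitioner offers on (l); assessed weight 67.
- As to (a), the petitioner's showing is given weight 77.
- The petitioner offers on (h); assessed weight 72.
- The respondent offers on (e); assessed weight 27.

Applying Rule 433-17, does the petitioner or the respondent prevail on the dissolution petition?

— Issue I —
Stage I.1 — burden on petitioner; standard: a substantially-more-likely showing (weight is at least 75).
    (a): 77 ≥ 75 [met]
  All elements met. The petitioner retains the burden for Stage I.2.
Stage I.2 — burden on petitioner; standard: a substantially-more-likely showing (weight is at least 75).
    (b): 64 < 75 [not met]
    (c): 74 − 3 = 71 < 75 [not met]
  The petitioner does not carry Stage I.2.
The respondent prevails on this issue.
— Issue II —
At Stage II.1 the petitioner must meet a clear and cogent showing (weight is at least 74): on (f) the weight is 99 less the opposing 22 gives net 77, ≥ 74, so (f) meets the standard.
  The petitioner carries Stage II.1; the respondent now bears the burden.
At Stage II.2 the respondent must meet a prima facie showing (weight exceeds 24): on (g) the weight is 81 less the opposing 63 gives net 18, which does not exceed 24, so (g) does not meet the standard; on (h) the weight is 93 less the opposing 72 gives net 21, ≤ 24, so (h) does not meet the standard.
  Not every element is met, so the respondent fails to carry Stage II.2.
So the petitioner prevails on this issue.
— Issue III —
Stage III.1 (petitioner, the preponderance of the evidence, weight exceeds 50): (i) 51 > 50 — meets.
  Stage III.1 is satisfied; the onus moves to the respondent.
Stage III.2 (respondent, a production showing, weight is at least 12): (j) 20 ≥ 12 — meets.
  All elements met. The burden passes to the petitioner.
Stage III.3 (petitioner, the preponderance of the evidence, weight exceeds 50): (k) net 70−8=62 > 50 — meets; (l) net 67−8=59 > 50 — meets.
  Stage III.3 carried; the final stage is satisfied.
Every stage carried; the petitioner prevails on this issue.
Per-issue: Issue I → respondent; Issue II → petitioner; Issue III → petitioner. The petitioner must prevail on every issue; overall, the respondent prevails.

respondent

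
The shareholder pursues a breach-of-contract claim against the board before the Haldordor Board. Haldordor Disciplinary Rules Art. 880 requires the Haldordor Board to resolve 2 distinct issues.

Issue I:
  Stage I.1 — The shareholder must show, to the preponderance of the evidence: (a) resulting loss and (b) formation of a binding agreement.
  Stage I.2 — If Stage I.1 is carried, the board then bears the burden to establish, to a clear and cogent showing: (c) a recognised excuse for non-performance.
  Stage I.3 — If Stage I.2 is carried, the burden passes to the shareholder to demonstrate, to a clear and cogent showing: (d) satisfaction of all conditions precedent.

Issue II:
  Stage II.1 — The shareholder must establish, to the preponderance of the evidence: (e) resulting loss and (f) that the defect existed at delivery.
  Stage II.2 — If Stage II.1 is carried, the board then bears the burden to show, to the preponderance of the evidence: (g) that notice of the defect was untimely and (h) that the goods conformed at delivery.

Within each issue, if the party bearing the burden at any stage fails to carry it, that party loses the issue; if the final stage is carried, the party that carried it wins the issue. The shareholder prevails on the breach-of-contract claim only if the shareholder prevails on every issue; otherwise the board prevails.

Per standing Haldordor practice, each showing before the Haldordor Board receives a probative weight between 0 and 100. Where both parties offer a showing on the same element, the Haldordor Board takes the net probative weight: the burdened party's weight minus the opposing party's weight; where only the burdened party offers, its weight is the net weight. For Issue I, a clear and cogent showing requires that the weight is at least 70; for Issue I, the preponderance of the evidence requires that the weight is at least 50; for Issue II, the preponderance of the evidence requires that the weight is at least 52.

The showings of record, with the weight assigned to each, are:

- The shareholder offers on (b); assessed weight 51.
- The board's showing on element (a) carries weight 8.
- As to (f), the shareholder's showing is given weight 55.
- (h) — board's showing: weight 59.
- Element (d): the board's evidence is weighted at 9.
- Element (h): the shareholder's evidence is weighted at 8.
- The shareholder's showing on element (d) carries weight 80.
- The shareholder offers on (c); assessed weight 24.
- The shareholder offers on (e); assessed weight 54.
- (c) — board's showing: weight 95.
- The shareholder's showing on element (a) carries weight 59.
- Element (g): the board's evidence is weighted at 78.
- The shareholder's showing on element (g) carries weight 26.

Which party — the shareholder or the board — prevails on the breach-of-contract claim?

— Issue I —
Stage I.1 — burden on shareholder; standard: the preponderance of the evidence (weight is at least 50).
    (a): 59 − 8 = 51 ≥ 50 [met]
    (b): 51 ≥ 50 [met]
  The shareholder carries Stage I.1; the board now bears the burden.
Stage I.2 — burden on board; standard: a clear and cogent showing (weight is at least 70).
    (c): 95 − 24 = 71 ≥ 70 [met]
  Stage I.2 carried; the burden shifts to the shareholder.
Stage I.3 — burden on shareholder; standard: a clear and cogent showing (weight is at least 70).
    (d): 80 − 9 = 71 ≥ 70 [met]
  The shareholder carries the last stage.
Every stage carried; the shareholder prevails on this issue.
— Issue II —
Stage II.1 — burden on shareholder; standard: the preponderance of the evidence (weight is at least 52).
    (e): 54 ≥ 52 [met]
    (f): 55 ≥ 52 [met]
  The shareholder carries Stage II.1; the board now bears the burden.
Stage II.2 — burden on board; standard: the preponderance of the evidence (weight is at least 52).
    (g): 78 − 26 = 52 ≥ 52 [met]
    (h): 59 − 8 = 51 < 52 [not met]
  The board does not carry Stage II.2.
The analysis ends at Stage II.2; the shareholder prevails on this issue.
Per-issue: Issue I → shareholder; Issue II → shareholder. The shareholder must prevail on every issue; overall, the shareholder prevails.

shareholder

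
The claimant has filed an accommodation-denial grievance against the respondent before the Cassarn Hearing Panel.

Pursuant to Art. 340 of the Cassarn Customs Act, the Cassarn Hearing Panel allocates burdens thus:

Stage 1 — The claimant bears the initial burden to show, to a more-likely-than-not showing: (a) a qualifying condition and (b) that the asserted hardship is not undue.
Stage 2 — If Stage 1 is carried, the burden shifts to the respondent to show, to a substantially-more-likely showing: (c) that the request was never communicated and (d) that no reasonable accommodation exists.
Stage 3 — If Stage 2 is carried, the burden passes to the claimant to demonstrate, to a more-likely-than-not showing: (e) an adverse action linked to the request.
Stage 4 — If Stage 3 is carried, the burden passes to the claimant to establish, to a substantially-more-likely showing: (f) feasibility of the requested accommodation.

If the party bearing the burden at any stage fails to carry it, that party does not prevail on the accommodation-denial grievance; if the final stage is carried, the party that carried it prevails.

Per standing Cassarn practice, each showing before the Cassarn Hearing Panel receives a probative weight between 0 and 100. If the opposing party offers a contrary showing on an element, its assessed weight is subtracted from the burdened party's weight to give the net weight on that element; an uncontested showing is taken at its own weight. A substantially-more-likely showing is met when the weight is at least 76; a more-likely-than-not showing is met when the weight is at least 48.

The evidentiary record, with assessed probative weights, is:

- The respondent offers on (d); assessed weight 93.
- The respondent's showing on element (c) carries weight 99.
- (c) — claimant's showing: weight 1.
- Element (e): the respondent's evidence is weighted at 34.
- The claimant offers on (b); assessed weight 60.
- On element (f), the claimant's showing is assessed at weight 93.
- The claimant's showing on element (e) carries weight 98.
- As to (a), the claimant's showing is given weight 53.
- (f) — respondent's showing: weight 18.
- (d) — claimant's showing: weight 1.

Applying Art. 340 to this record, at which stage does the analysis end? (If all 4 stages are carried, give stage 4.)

stage 4

Stage 1 (claimant, a more-likely-than-not showing, weight is at least 48): (a) 53 ≥ 48 — meets; (b) 60 ≥ 48 — meets.
  Stage 1 is satisfied; the onus moves to the respondent.
Stage 2 (respondent, a substantially-more-likely showing, weight is at least 76): (c) net 99−1=98 ≥ 76 — meets; (d) net 93−1=92 ≥ 76 — meets.
  The respondent carries Stage 2; the claimant now bears the burden.
Stage 3 (claimant, a more-likely-than-not showing, weight is at least 48): (e) net 98−34=64 ≥ 48 — meets.
  All elements met. The claimant retains the burden for Stage 4.
Stage 4 (claimant, a substantially-more-likely showing, weight is at least 76): (f) net 93−18=75 < 76 — fails.
  The claimant does not carry Stage 4.
The respondent prevails.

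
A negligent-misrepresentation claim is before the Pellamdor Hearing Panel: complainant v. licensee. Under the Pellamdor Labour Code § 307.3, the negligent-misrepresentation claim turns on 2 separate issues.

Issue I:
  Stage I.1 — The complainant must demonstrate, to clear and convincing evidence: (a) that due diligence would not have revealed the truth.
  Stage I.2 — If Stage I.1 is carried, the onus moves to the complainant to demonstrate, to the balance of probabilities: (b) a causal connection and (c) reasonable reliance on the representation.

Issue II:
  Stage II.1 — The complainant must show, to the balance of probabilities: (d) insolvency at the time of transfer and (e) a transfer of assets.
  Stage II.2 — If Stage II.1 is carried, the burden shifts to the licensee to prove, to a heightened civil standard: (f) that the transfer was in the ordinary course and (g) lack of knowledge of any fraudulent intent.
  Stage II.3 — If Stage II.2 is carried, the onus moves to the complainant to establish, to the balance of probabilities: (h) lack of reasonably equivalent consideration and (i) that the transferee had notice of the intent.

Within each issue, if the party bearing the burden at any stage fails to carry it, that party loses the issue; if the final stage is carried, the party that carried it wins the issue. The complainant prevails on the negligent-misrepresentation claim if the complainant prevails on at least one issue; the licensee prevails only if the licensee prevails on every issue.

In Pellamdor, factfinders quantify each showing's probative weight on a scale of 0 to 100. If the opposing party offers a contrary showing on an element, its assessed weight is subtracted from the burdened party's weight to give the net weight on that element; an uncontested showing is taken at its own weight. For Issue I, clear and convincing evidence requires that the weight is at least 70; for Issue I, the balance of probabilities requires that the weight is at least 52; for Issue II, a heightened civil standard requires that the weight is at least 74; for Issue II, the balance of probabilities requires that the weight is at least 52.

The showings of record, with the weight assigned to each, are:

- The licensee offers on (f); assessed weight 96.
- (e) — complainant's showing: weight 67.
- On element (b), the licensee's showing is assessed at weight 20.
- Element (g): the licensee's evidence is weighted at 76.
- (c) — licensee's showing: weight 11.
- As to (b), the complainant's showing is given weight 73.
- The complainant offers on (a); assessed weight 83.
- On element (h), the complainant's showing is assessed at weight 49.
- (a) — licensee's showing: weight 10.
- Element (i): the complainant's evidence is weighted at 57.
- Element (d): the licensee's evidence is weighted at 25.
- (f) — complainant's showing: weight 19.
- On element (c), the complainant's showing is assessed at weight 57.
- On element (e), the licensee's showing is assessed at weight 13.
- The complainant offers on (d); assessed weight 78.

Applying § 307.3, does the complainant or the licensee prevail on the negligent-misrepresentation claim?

licensee

— Issue I —
At Stage I.1 the complainant must meet clear and convincing evidence (weight is at least 70): on (a) the weight is 83 less the opposing 10 gives net 73, ≥ 70, so (a) meets the standard.
  All elements met. The complainant retains the burden for Stage I.2.
At Stage I.2 the complainant must meet the balance of probabilities (weight is at least 52): on (b) the weight is 73 less the opposing 20 gives net 53, ≥ 52, so (b) meets the standard; on (c) the weight is 57 less the opposing 11 gives net 46, which does not reach 52, so (c) does not meet the standard.
  Not every element is met, so the complainant fails to carry Stage I.2.
The licensee prevails on this issue.
— Issue II —
At Stage II.1 the complainant must meet the balance of probabilities (weight is at least 52): on (d) the weight is 78 less the opposing 25 gives net 53, which does reach 52, so (d) meets the standard; on (e) the weight is 67 less the opposing 13 gives net 54, ≥ 52, so (e) meets the standard.
  All elements met. The burden passes to the licensee.
At Stage II.2 the licensee must meet a heightened civil standard (weight is at least 74): on (f) the weight is 96 less the opposing 19 gives net 77, ≥ 74, so (f) meets the standard; on (g) the weight is 76, which does reach 74, so (g) meets the standard.
  The licensee carries Stage II.2; the complainant now bears the burden.
At Stage II.3 the complainant must meet the balance of probabilities (weight is at least 52): on (h) the weight is 49, which does not reach 52, so (h) does not meet the standard; on (i) the weight is 57, ≥ 52, so (i) meets the standard.
  The complainant does not carry Stage II.3.
So the licensee prevails on this issue.
Per-issue: Issue I → licensee; Issue II → licensee. The complainant must prevail on at least one issue; overall, the licensee prevails.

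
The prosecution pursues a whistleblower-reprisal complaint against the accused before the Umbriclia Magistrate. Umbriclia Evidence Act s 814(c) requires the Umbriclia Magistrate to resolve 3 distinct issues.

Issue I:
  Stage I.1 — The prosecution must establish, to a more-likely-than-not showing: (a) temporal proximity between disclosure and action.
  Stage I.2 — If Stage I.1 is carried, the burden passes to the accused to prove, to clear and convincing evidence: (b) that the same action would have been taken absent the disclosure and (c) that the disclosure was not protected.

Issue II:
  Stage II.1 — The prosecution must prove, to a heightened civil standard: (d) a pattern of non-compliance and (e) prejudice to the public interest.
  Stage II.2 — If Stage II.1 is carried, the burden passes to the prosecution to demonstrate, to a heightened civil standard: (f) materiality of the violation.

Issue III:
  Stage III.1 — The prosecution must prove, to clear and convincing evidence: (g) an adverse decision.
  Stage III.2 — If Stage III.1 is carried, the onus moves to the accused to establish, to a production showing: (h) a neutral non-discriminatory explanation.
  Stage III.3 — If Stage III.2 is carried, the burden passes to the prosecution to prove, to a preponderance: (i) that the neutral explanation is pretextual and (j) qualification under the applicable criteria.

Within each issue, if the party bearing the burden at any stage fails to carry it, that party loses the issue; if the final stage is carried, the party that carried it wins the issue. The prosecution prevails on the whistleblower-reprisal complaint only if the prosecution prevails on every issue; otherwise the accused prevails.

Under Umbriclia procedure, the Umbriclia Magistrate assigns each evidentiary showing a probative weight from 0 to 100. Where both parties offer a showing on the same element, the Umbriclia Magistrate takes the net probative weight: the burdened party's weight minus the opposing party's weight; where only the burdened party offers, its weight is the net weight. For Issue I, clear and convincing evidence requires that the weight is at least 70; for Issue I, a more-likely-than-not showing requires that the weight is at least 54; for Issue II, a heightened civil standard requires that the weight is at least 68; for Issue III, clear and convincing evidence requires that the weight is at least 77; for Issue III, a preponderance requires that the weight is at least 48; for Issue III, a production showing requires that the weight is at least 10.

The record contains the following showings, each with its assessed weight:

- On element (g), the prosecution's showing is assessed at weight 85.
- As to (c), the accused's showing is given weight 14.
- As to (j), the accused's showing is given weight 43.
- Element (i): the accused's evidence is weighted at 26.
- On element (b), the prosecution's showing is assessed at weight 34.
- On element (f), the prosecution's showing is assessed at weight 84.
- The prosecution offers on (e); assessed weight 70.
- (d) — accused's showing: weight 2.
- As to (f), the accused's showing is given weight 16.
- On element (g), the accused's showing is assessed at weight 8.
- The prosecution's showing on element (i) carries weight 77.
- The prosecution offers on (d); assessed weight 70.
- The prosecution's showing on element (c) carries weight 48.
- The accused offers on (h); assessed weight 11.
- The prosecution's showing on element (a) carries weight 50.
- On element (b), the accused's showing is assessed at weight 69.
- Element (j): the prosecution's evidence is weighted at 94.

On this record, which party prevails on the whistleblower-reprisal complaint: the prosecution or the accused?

accused

— Issue I —
Stage I.1 — burden on prosecution; standard: a more-likely-than-not showing (weight is at least 54).
    (a): 50 < 54 [not met]
  The prosecution does not carry Stage I.1.
The accused prevails on this issue.
— Issue II —
Stage II.1 — burden on prosecution; standard: a heightened civil standard (weight is at least 68).
    (d): 70 − 2 = 68 ≥ 68 [met]
    (e): 70 ≥ 68 [met]
  All elements met. The prosecution retains the burden for Stage II.2.
Stage II.2 — burden on prosecution; standard: a heightened civil standard (weight is at least 68).
    (f): 84 − 16 = 68 ≥ 68 [met]
  The prosecution carries the last stage.
All stages carried — the prosecution prevails on this issue.
— Issue III —
Stage III.1 — burden on prosecution; standard: clear and convincing evidence (weight is at least 77).
    (g): 85 − 8 = 77 ≥ 77 [met]
  All elements met. The burden passes to the accused.
Stage III.2 — burden on accused; standard: a production showing (weight is at least 10).
    (h): 11 ≥ 10 [met]
  The accused carries Stage III.2; the prosecution now bears the burden.
Stage III.3 — burden on prosecution; standard: a preponderance (weight is at least 48).
    (i): 77 − 26 = 51 ≥ 48 [met]
    (j): 94 − 43 = 51 ≥ 48 [met]
  Stage III.3 carried; the final stage is satisfied.
All stages carried — the prosecution prevails on this issue.
Per-issue: Issue I → accused; Issue II → prosecution; Issue III → prosecution. The prosecution must prevail on every issue; overall, the accused prevails.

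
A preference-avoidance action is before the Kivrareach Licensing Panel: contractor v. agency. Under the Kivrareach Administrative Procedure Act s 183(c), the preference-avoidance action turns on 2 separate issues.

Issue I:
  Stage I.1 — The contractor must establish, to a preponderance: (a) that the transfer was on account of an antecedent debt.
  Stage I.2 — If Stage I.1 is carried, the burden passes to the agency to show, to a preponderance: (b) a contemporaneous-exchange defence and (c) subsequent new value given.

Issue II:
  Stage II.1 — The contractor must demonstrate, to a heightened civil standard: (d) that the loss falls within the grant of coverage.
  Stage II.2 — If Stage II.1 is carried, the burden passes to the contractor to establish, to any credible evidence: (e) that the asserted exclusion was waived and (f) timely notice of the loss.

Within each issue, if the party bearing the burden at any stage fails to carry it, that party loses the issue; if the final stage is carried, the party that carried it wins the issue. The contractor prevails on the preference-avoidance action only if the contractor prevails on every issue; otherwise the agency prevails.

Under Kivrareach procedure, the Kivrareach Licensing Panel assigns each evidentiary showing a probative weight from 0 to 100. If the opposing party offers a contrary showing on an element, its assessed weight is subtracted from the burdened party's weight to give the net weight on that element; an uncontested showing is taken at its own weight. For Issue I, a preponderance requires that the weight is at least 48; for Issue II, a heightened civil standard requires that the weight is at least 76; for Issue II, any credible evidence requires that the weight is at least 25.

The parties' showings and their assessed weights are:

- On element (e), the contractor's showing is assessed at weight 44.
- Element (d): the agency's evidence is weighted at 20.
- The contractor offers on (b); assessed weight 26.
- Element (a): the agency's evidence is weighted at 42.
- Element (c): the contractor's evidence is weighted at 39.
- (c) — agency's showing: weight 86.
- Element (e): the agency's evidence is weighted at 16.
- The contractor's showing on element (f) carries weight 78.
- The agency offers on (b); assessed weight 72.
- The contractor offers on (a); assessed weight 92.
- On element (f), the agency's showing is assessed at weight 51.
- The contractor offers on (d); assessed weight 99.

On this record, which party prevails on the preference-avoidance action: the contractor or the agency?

contractor

— Issue I —
Stage I.1 — burden on contractor; standard: a preponderance (weight is at least 48).
    (a): 92 − 42 = 50 ≥ 48 [met]
  All elements met. The burden passes to the agency.
Stage I.2 — burden on agency; standard: a preponderance (weight is at least 48).
    (b): 72 − 26 = 46 < 48 [not met]
    (c): 86 − 39 = 47 < 48 [not met]
  Stage I.2 not carried; the agency fails its burden.
The analysis ends at Stage I.2; the contractor prevails on this issue.
— Issue II —
Stage II.1 (contractor, a heightened civil standard, weight is at least 76): (d) net 99−20=79 ≥ 76 — meets.
  Stage II.1 carried; the burden remains with the contractor.
Stage II.2 (contractor, any credible evidence, weight is at least 25): (e) net 44−16=28 ≥ 25 — meets; (f) net 78−51=27 ≥ 25 — meets.
  All elements met at the final stage.
All stages carried — the contractor prevails on this issue.
Per-issue: Issue I → contractor; Issue II → contractor. The contractor must prevail on every issue; overall, the contractor prevails.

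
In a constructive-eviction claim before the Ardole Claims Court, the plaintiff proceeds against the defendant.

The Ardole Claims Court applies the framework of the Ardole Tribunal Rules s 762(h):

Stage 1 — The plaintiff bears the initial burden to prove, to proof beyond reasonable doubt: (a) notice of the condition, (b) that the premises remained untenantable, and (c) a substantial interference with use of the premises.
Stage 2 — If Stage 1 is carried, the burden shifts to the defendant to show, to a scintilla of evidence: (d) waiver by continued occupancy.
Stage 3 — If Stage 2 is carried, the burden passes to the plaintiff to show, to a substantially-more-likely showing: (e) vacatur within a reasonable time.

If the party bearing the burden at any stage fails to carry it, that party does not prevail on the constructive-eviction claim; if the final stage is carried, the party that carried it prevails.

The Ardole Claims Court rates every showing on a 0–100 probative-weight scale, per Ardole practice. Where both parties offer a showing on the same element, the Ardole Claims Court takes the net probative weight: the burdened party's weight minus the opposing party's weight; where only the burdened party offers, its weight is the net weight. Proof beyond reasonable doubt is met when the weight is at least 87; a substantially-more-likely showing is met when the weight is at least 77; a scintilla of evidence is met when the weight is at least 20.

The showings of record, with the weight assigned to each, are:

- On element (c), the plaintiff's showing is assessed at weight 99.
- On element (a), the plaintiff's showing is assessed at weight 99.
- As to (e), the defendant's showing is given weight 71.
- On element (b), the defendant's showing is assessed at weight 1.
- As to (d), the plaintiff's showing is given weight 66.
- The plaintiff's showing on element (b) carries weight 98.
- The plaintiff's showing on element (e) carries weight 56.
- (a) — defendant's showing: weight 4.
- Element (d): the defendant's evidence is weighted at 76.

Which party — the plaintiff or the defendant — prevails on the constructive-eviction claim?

plaintiff

At Stage 1 the plaintiff must meet proof beyond reasonable doubt (weight is at least 87): on (a) the weight is 99 less the opposing 4 gives net 95, ≥ 87, so (a) meets the standard; on (b) the weight is 98 less the opposing 1 gives net 97, ≥ 87, so (b) meets the standard; on (c) the weight is 99, ≥ 87, so (c) meets the standard.
  Stage 1 is satisfied; the onus moves to the defendant.
At Stage 2 the defendant must meet a scintilla of evidence (weight is at least 20): on (d) the weight is 76 less the opposing 66 gives net 10, which does not reach 20, so (d) does not meet the standard.
  Not every element is met, so the defendant fails to carry Stage 2.
The analysis ends at Stage 2; the plaintiff prevails.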